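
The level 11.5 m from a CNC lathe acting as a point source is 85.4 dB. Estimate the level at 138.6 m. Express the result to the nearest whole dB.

64 dB

Spherical spreading from a point source gives a 20·log₁₀(r₂/r₁) drop.
L₂ = 85.4 − 20·log₁₀(138.6/11.5) = 85.4 − 21.621 = 63.78 dB.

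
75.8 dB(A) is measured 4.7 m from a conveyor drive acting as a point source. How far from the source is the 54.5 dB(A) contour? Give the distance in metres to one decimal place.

54.6 m

The 21.3 dB drop corresponds to a distance ratio of 10^(21.3/20) for a point source.
r₂ = 4.7·10^((75.8−54.5)/20) = 4.7·10^(21.3/20) = 54.59 m.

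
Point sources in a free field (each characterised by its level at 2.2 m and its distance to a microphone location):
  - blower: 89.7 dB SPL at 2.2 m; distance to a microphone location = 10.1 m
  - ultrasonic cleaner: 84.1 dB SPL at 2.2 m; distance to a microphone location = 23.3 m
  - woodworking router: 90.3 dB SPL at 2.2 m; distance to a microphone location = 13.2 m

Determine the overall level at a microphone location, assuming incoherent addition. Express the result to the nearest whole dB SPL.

79 dB SPL

First find each source's level at the receiver (point-source: −20·log₁₀(r/r_ref)), then combine on an intensity basis.
blower: 89.7 − 20·log₁₀(10.1/2.2) = 89.7 − 13.24 = 76.46 dB SPL.
ultrasonic cleaner: 84.1 − 20·log₁₀(23.3/2.2) = 84.1 − 20.50 = 63.60 dB SPL.
woodworking router: 90.3 − 20·log₁₀(13.2/2.2) = 90.3 − 15.56 = 74.74 dB SPL.
Σ 10^(L/10) = 7.634e+07 → L_total = 10·log₁₀(7.634e+07) = 78.83 dB SPL.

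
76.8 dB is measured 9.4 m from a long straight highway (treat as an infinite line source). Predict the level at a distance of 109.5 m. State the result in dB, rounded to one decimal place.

66.1 dB

Cylindrical spreading from a line source gives a 10·log₁₀(r₂/r₁) drop.
L₂ = 76.8 − 10·log₁₀(109.5/9.4) = 76.8 − 10.663 = 66.14 dB.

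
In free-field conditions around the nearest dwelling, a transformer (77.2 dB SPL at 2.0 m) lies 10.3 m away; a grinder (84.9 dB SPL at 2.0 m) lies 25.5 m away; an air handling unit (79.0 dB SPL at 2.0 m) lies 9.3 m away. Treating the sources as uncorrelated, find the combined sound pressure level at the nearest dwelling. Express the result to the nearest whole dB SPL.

69 dB SPL

Apply inverse-square spreading to bring every level to the receiver, then sum 10^(L/10).
transformer: 77.2 − 20·log₁₀(10.3/2.0) = 77.2 − 14.24 = 62.96 dB SPL.
grinder: 84.9 − 20·log₁₀(25.5/2.0) = 84.9 − 22.11 = 62.79 dB SPL.
air handling unit: 79.0 − 20·log₁₀(9.3/2.0) = 79.0 − 13.35 = 65.65 dB SPL.
Σ 10^(L/10) = 7.553e+06 → L_total = 10·log₁₀(7.553e+06) = 68.78 dB SPL.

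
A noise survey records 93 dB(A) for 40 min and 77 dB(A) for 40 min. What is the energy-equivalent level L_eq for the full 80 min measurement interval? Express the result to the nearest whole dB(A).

90 dB(A)

L_eq = 10·log₁₀[(1/T)·Σ tᵢ·10^(Lᵢ/10)] with T = 80 min.
Σ tᵢ·10^(Lᵢ/10) = 40·10^(93/10) + 40·10^(77/10) = 8.182e+10.
L_eq = 10·log₁₀(8.182e+10/80) = 90.10 dB(A).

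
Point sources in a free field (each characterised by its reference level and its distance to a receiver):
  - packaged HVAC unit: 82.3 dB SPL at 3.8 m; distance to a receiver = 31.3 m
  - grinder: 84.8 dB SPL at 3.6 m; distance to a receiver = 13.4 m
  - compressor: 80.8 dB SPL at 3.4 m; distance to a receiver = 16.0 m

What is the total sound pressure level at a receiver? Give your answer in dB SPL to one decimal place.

74.7 dB SPL

Apply inverse-square spreading to bring every level to the receiver, then sum 10^(L/10).
packaged HVAC unit: 82.3 − 20·log₁₀(31.3/3.8) = 82.3 − 18.32 = 63.98 dB SPL.
grinder: 84.8 − 20·log₁₀(13.4/3.6) = 84.8 − 11.42 = 73.38 dB SPL.
compressor: 80.8 − 20·log₁₀(16.0/3.4) = 80.8 − 13.45 = 67.35 dB SPL.
Σ 10^(L/10) = 2.973e+07 → L_total = 10·log₁₀(2.973e+07) = 74.73 dB SPL.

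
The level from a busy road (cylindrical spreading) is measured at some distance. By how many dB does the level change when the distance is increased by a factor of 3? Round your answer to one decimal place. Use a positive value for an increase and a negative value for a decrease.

A line source loses 3 dB per doubling of distance; generally ΔL = −10·log₁₀(r₂/r₁).
ΔL = −10·log₁₀(3) = -4.77 dB.

-4.8 dB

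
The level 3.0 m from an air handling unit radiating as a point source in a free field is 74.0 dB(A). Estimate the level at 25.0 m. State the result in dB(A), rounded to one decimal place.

55.6 dB(A)

Point-source attenuation: ΔL = 20·log₁₀(r₂/r₁) = 20·log₁₀(25.0/3.0) = 18.416 dB.
L₂ = 74.0 − 20·log₁₀(25.0/3.0) = 74.0 − 18.416 = 55.58 dB(A).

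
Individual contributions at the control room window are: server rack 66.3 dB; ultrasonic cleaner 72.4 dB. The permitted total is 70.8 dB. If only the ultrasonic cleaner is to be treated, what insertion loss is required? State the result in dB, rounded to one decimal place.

3.5 dB

Fixed contribution from the other source: Σ 10^(L/10) = 10^(66.3/10) = 4.266e+06 (66.30 dB).
The limit corresponds to 10^(70.8/10) = 1.202e+07; subtracting the fixed part leaves 7.757e+06 for the ultrasonic cleaner, i.e. 68.90 dB.
Required insertion loss = 72.4 − 68.90 = 3.50 dB.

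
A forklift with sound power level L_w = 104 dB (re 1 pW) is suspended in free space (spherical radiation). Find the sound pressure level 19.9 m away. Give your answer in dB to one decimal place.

The power spreads over a sphere of area 4π·r², so L_p = L_w − 10·log₁₀(4π·r²).
4π·r² = 4976 m², 10·log₁₀ of that is 36.969 dB.
L_p = 104 − 36.969 = 67.03 dB.

67.0 dB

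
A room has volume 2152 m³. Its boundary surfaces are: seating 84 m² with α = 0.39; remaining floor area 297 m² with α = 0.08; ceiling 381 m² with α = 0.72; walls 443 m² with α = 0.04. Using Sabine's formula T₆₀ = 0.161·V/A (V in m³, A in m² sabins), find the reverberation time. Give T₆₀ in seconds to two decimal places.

0.99 s

A = Σ Sᵢαᵢ = 84·0.39 + 297·0.08 + 381·0.72 + 443·0.04 = 348.56 m².
T₆₀ = 0.161·V/A = 0.161·2152/348.56 = 0.994 s.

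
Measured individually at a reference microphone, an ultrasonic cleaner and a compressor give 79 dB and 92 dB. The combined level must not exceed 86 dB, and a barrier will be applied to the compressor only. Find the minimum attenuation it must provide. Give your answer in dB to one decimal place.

Fixed contribution from the other source: Σ 10^(L/10) = 10^(79/10) = 7.943e+07 (79.00 dB).
The limit corresponds to 10^(86/10) = 3.981e+08; subtracting the fixed part leaves 3.187e+08 for the compressor, i.e. 85.03 dB.
Required insertion loss = 92 − 85.03 = 6.97 dB.

7.0 dB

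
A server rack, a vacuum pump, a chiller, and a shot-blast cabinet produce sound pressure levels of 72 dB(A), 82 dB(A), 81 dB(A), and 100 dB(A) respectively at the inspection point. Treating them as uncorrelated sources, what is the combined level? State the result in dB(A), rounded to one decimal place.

For uncorrelated sources the intensities add, so convert each level to linear form, sum, and take 10·log₁₀ of the total.
Σ 10^(L/10) = 10^(72/10) + 10^(82/10) + 10^(81/10) + 10^(100/10) = 1.030e+10.
L_total = 10·log₁₀(1.030e+10) = 100.13 dB(A).

100.1 dB(A)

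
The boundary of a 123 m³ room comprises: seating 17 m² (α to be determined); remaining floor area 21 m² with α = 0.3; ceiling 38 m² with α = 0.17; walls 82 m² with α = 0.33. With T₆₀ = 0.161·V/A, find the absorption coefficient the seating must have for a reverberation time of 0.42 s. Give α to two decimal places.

From T₆₀ = 0.161·V/A, the target T₆₀ = 0.42 s needs A = 0.161·123/0.42 = 47.15 m².
Absorption from the other surfaces = 21·0.3 + 38·0.17 + 82·0.33 = 39.82 m², so the seating must supply 7.33 m² over 17 m².
α = 7.33/17 = 0.431.

0.43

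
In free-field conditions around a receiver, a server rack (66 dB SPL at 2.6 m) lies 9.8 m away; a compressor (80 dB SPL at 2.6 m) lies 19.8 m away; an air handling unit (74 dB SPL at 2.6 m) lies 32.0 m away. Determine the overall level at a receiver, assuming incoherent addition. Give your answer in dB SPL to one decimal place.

First find each source's level at the receiver (point-source: −20·log₁₀(r/r_ref)), then combine on an intensity basis.
server rack: 66 − 20·log₁₀(9.8/2.6) = 66 − 11.53 = 54.47 dB SPL.
compressor: 80 − 20·log₁₀(19.8/2.6) = 80 − 17.63 = 62.37 dB SPL.
air handling unit: 74 − 20·log₁₀(32.0/2.6) = 74 − 21.80 = 52.20 dB SPL.
Σ 10^(L/10) = 2.170e+06 → L_total = 10·log₁₀(2.170e+06) = 63.37 dB SPL.

63.4 dB SPL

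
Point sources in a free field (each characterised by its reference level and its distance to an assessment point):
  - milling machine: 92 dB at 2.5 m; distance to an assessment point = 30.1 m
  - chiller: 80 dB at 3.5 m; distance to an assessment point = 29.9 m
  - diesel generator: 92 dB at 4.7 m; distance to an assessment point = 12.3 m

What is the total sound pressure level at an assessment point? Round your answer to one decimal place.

83.9 dB

Propagate each source to the receiver with L = L_ref − 20·log₁₀(r/r_ref), then add intensities.
milling machine: 92 − 20·log₁₀(30.1/2.5) = 92 − 21.61 = 70.39 dB.
chiller: 80 − 20·log₁₀(29.9/3.5) = 80 − 18.63 = 61.37 dB.
diesel generator: 92 − 20·log₁₀(12.3/4.7) = 92 − 8.36 = 83.64 dB.
Σ 10^(L/10) = 2.437e+08 → L_total = 10·log₁₀(2.437e+08) = 83.87 dB.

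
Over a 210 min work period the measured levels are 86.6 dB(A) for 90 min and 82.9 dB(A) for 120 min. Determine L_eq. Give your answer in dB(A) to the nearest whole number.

Weight each interval's intensity by its duration and average over T = 210 min:
Σ tᵢ·10^(Lᵢ/10) = 90·10^(86.6/10) + 120·10^(82.9/10) = 6.454e+10.
L_eq = 10·log₁₀(6.454e+10/210) = 84.88 dB(A).

85 dB(A)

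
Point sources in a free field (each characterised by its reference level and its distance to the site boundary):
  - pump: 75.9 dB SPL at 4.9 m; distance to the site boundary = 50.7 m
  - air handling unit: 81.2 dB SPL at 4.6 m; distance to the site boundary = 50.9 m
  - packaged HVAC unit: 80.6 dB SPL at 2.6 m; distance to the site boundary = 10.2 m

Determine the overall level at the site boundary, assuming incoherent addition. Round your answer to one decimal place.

69.5 dB SPL

First find each source's level at the receiver (point-source: −20·log₁₀(r/r_ref)), then combine on an intensity basis.
pump: 75.9 − 20·log₁₀(50.7/4.9) = 75.9 − 20.30 = 55.60 dB SPL.
air handling unit: 81.2 − 20·log₁₀(50.9/4.6) = 81.2 − 20.88 = 60.32 dB SPL.
packaged HVAC unit: 80.6 − 20·log₁₀(10.2/2.6) = 80.6 − 11.87 = 68.73 dB SPL.
Σ 10^(L/10) = 8.900e+06 → L_total = 10·log₁₀(8.900e+06) = 69.49 dB SPL.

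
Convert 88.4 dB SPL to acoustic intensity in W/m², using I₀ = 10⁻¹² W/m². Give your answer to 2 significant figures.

0.00069 W/m²

L = 10·log₁₀(I/I₀) ⇒ I = I₀·10^(L/10) = 10⁻¹² × 10^8.84.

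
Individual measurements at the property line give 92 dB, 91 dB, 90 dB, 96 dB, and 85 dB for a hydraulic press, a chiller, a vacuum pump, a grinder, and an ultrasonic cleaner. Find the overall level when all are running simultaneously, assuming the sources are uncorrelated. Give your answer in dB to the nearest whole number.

99 dB

Incoherent sources combine by intensity addition: L_total = 10·log₁₀(Σ 10^(L_i/10)).
Σ 10^(L/10) = 10^(92/10) + 10^(91/10) + 10^(90/10) + 10^(96/10) + 10^(85/10) = 8.141e+09.
L_total = 10·log₁₀(8.141e+09) = 99.11 dB.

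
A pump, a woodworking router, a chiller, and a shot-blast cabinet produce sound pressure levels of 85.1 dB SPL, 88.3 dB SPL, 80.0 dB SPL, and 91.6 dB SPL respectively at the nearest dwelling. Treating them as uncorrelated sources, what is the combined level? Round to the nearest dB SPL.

94 dB SPL

For uncorrelated sources the intensities add, so convert each level to linear form, sum, and take 10·log₁₀ of the total.
Σ 10^(L/10) = 10^(85.1/10) + 10^(88.3/10) + 10^(80.0/10) + 10^(91.6/10) = 2.545e+09.
L_total = 10·log₁₀(2.545e+09) = 94.06 dB SPL.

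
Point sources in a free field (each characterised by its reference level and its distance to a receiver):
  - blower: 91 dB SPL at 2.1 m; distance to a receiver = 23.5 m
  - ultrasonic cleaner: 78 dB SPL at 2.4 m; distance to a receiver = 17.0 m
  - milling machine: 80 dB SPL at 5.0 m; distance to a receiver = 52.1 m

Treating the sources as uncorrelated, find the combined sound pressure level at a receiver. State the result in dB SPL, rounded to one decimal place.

First find each source's level at the receiver (point-source: −20·log₁₀(r/r_ref)), then combine on an intensity basis.
blower: 91 − 20·log₁₀(23.5/2.1) = 91 − 20.98 = 70.02 dB SPL.
ultrasonic cleaner: 78 − 20·log₁₀(17.0/2.4) = 78 − 17.00 = 61.00 dB SPL.
milling machine: 80 − 20·log₁₀(52.1/5.0) = 80 − 20.36 = 59.64 dB SPL.
Σ 10^(L/10) = 1.223e+07 → L_total = 10·log₁₀(1.223e+07) = 70.87 dB SPL.

70.9 dB SPL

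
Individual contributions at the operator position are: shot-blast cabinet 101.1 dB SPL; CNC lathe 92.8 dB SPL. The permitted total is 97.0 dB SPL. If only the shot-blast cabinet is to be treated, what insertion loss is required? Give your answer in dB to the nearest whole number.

6 dB

Fixed contribution from the other source: Σ 10^(L/10) = 10^(92.8/10) = 1.905e+09 (92.80 dB SPL).
To meet 97.0 dB SPL overall, the treated shot-blast cabinet may contribute at most 10^(97.0/10) − 1.905e+09 = 3.106e+09, i.e. 94.92 dB SPL.
So the shot-blast cabinet must be reduced from 101.1 to 94.92 dB SPL: IL = 6.18 dB.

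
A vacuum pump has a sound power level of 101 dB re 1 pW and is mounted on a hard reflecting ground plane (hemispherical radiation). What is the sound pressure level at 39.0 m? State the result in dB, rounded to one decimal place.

L_p = L_w − 10·log₁₀(2π·r²) with r = 39.0 m.
2π·r² = 9557 m², 10·log₁₀ of that is 39.803 dB.
L_p = 101 − 39.803 = 61.20 dB.

61.2 dB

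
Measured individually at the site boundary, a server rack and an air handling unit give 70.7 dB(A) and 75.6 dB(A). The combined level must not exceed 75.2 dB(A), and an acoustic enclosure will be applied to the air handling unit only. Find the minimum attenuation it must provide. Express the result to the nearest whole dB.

2 dB

Everything except the air handling unit sums to 10^(70.7/10) = 1.175e+07 in linear terms, 70.70 dB(A).
To meet 75.2 dB(A) overall, the treated air handling unit may contribute at most 10^(75.2/10) − 1.175e+07 = 2.136e+07, i.e. 73.30 dB(A).
So the air handling unit must be reduced from 75.6 to 73.30 dB(A): IL = 2.30 dB.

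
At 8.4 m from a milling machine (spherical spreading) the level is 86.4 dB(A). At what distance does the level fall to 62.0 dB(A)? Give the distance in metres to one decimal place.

139.4 m

For a point source L₁ − L₂ = 20·log₁₀(r₂/r₁), so r₂ = r₁·10^((L₁−L₂)/20).
r₂ = 8.4·10^((86.4−62.0)/20) = 8.4·10^(24.4/20) = 139.41 m.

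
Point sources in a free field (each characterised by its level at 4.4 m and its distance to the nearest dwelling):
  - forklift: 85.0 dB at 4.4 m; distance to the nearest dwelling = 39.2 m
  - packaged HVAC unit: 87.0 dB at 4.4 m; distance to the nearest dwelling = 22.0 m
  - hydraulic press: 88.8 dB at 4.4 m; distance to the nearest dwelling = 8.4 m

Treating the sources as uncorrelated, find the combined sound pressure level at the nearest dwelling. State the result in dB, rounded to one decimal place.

Apply inverse-square spreading to bring every level to the receiver, then sum 10^(L/10).
forklift: 85.0 − 20·log₁₀(39.2/4.4) = 85.0 − 19.00 = 66.00 dB.
packaged HVAC unit: 87.0 − 20·log₁₀(22.0/4.4) = 87.0 − 13.98 = 73.02 dB.
hydraulic press: 88.8 − 20·log₁₀(8.4/4.4) = 88.8 − 5.62 = 83.18 dB.
Σ 10^(L/10) = 2.322e+08 → L_total = 10·log₁₀(2.322e+08) = 83.66 dB.

83.7 dB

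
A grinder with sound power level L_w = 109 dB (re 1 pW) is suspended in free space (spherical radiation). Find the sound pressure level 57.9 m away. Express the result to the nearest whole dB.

L_p = L_w − 10·log₁₀(4π·r²) with r = 57.9 m.
4π·r² = 4.213e+04 m², 10·log₁₀ of that is 46.246 dB.
L_p = 109 − 46.246 = 62.75 dB.

63 dB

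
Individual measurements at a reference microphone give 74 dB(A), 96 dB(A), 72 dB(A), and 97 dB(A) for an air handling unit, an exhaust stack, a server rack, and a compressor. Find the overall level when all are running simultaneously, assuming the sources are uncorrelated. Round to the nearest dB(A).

Incoherent sources combine by intensity addition: L_total = 10·log₁₀(Σ 10^(L_i/10)).
Σ 10^(L/10) = 10^(74/10) + 10^(96/10) + 10^(72/10) + 10^(97/10) = 9.034e+09.
L_total = 10·log₁₀(9.034e+09) = 99.56 dB(A).

100 dB(A)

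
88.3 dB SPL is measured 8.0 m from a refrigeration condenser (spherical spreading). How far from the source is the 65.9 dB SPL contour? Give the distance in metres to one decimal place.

The 22.4 dB drop corresponds to a distance ratio of 10^(22.4/20) for a point source.
r₂ = 8.0·10^((88.3−65.9)/20) = 8.0·10^(22.4/20) = 105.46 m.

105.5 m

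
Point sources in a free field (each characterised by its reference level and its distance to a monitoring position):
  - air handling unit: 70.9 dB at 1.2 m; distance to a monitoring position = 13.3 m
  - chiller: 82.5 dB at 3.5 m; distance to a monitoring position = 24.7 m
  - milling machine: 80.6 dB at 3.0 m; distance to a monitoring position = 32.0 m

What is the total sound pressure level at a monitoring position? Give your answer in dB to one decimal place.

Propagate each source to the receiver with L = L_ref − 20·log₁₀(r/r_ref), then add intensities.
air handling unit: 70.9 − 20·log₁₀(13.3/1.2) = 70.9 − 20.89 = 50.01 dB.
chiller: 82.5 − 20·log₁₀(24.7/3.5) = 82.5 − 16.97 = 65.53 dB.
milling machine: 80.6 − 20·log₁₀(32.0/3.0) = 80.6 − 20.56 = 60.04 dB.
Σ 10^(L/10) = 4.680e+06 → L_total = 10·log₁₀(4.680e+06) = 66.70 dB.

66.7 dB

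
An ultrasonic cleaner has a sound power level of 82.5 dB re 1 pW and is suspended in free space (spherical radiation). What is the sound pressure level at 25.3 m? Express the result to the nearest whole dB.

Free-field spherical radiation: L_p = L_w − 10·log₁₀(4π·r²), r = 25.3 m.
4π·r² = 8044 m², 10·log₁₀ of that is 39.055 dB.
L_p = 82.5 − 39.055 = 43.45 dB.

43 dB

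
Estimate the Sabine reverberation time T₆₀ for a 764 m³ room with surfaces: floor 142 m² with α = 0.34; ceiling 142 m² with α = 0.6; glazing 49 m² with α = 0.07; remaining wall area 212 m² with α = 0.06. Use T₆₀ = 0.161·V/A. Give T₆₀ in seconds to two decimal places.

Summing Sᵢαᵢ: 142·0.34 + 142·0.6 + 49·0.07 + 212·0.06 = 149.63 m².
T₆₀ = 0.161·V/A = 0.161·764/149.63 = 0.822 s.

0.82 s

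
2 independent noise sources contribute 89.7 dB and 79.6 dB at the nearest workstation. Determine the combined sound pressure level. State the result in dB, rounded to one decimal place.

90.1 dB

Incoherent sources combine by intensity addition: L_total = 10·log₁₀(Σ 10^(L_i/10)).
Σ 10^(L/10) = 10^(89.7/10) + 10^(79.6/10) = 1.024e+09.
L_total = 10·log₁₀(1.024e+09) = 90.10 dB.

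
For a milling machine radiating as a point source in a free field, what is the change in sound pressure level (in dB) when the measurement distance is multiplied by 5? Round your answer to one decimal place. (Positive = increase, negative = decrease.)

-14.0 dB

With spherical spreading the level changes by −20·log₁₀(r₂/r₁).
ΔL = −20·log₁₀(5) = -13.98 dB.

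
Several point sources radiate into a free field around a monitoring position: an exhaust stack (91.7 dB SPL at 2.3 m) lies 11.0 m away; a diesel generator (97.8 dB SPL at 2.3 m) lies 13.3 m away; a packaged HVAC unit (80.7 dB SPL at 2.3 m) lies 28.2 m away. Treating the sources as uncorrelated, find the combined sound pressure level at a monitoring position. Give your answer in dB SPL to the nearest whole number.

84 dB SPL

Apply inverse-square spreading to bring every level to the receiver, then sum 10^(L/10).
exhaust stack: 91.7 − 20·log₁₀(11.0/2.3) = 91.7 − 13.59 = 78.11 dB SPL.
diesel generator: 97.8 − 20·log₁₀(13.3/2.3) = 97.8 − 15.24 = 82.56 dB SPL.
packaged HVAC unit: 80.7 − 20·log₁₀(28.2/2.3) = 80.7 − 21.77 = 58.93 dB SPL.
Σ 10^(L/10) = 2.456e+08 → L_total = 10·log₁₀(2.456e+08) = 83.90 dB SPL.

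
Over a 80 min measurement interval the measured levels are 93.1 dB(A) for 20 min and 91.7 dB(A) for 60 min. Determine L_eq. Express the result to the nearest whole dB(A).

Weight each interval's intensity by its duration and average over T = 80 min:
Σ tᵢ·10^(Lᵢ/10) = 20·10^(93.1/10) + 60·10^(91.7/10) = 1.296e+11.
L_eq = 10·log₁₀(1.296e+11/80) = 92.09 dB(A).

92 dB(A)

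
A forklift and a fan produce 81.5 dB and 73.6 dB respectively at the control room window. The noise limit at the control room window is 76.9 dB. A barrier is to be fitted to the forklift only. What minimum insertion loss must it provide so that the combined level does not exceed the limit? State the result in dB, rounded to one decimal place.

7.3 dB

Fixed contribution from the other source: Σ 10^(L/10) = 10^(73.6/10) = 2.291e+07 (73.60 dB).
The limit corresponds to 10^(76.9/10) = 4.898e+07; subtracting the fixed part leaves 2.607e+07 for the forklift, i.e. 74.16 dB.
Required insertion loss = 81.5 − 74.16 = 7.34 dB.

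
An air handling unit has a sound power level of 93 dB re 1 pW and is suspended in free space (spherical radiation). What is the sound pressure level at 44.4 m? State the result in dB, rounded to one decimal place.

The power spreads over a sphere of area 4π·r², so L_p = L_w − 10·log₁₀(4π·r²).
4π·r² = 2.477e+04 m², 10·log₁₀ of that is 43.940 dB.
L_p = 93 − 43.940 = 49.06 dB.

49.1 dB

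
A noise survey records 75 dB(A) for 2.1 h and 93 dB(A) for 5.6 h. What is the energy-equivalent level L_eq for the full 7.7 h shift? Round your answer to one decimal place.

91.6 dB(A)

Weight each interval's intensity by its duration and average over T = 7.7 h:
Σ tᵢ·10^(Lᵢ/10) = 2.1·10^(75/10) + 5.6·10^(93/10) = 1.124e+10.
L_eq = 10·log₁₀(1.124e+10/7.7) = 91.64 dB(A).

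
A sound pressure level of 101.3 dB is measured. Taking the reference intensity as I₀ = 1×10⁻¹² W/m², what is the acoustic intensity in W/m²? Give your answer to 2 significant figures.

0.013 W/m²

L = 10·log₁₀(I/I₀) ⇒ I = I₀·10^(L/10) = 10⁻¹² × 10^10.13.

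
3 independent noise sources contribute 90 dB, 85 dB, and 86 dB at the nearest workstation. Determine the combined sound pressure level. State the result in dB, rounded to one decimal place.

For uncorrelated sources the intensities add, so convert each level to linear form, sum, and take 10·log₁₀ of the total.
Σ 10^(L/10) = 10^(90/10) + 10^(85/10) + 10^(86/10) = 1.714e+09.
L_total = 10·log₁₀(1.714e+09) = 92.34 dB.

92.3 dB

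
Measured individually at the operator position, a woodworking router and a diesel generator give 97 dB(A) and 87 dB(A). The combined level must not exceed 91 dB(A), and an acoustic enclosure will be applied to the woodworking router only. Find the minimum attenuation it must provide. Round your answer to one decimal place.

8.2 dB

The untreated sources together contribute 10^(87/10) = 5.012e+08, i.e. 87.00 dB(A).
The limit corresponds to 10^(91/10) = 1.259e+09; subtracting the fixed part leaves 7.577e+08 for the woodworking router, i.e. 88.80 dB(A).
So the woodworking router must be reduced from 97 to 88.80 dB(A): IL = 8.20 dB.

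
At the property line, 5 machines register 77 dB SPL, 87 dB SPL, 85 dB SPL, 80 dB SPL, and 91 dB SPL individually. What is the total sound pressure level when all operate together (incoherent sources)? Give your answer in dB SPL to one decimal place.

For uncorrelated sources the intensities add, so convert each level to linear form, sum, and take 10·log₁₀ of the total.
Σ 10^(L/10) = 10^(77/10) + 10^(87/10) + 10^(85/10) + 10^(80/10) + 10^(91/10) = 2.226e+09.
L_total = 10·log₁₀(2.226e+09) = 93.48 dB SPL.

93.5 dB SPL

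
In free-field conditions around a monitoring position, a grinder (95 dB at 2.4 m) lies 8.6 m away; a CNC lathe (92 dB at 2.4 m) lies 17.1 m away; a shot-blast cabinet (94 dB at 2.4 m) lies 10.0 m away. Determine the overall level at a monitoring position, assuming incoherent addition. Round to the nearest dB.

Propagate each source to the receiver with L = L_ref − 20·log₁₀(r/r_ref), then add intensities.
grinder: 95 − 20·log₁₀(8.6/2.4) = 95 − 11.09 = 83.91 dB.
CNC lathe: 92 − 20·log₁₀(17.1/2.4) = 92 − 17.06 = 74.94 dB.
shot-blast cabinet: 94 − 20·log₁₀(10.0/2.4) = 94 − 12.40 = 81.60 dB.
Σ 10^(L/10) = 4.222e+08 → L_total = 10·log₁₀(4.222e+08) = 86.26 dB.

86 dB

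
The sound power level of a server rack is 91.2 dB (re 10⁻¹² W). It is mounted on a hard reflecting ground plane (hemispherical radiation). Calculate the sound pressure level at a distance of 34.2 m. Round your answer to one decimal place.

The power spreads over a hemisphere of area 2π·r², so L_p = L_w − 10·log₁₀(2π·r²).
2π·r² = 7349 m², 10·log₁₀ of that is 38.662 dB.
L_p = 91.2 − 38.662 = 52.54 dB.

52.5 dB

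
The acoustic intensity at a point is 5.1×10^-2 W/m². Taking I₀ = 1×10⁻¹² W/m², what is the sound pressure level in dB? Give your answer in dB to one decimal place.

107.1 dB

Dividing by I₀ shifts the exponent by 12: I/I₀ = 5.1×10^10.
L = 10·(0.7076 + 10) = 107.08 dB.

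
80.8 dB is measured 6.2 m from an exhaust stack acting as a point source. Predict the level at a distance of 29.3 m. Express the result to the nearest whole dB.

67 dB

For a point source, L₂ = L₁ − 20·log₁₀(r₂/r₁).
L₂ = 80.8 − 20·log₁₀(29.3/6.2) = 80.8 − 13.490 = 67.31 dB.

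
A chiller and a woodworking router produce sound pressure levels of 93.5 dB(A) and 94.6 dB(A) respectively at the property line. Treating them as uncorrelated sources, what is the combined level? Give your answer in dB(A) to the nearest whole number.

Incoherent sources combine by intensity addition: L_total = 10·log₁₀(Σ 10^(L_i/10)).
Σ 10^(L/10) = 10^(93.5/10) + 10^(94.6/10) = 5.123e+09.
L_total = 10·log₁₀(5.123e+09) = 97.10 dB(A).

97 dB(A)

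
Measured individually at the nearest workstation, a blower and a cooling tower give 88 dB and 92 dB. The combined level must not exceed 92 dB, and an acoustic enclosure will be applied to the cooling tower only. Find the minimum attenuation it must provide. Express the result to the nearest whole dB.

Fixed contribution from the other source: Σ 10^(L/10) = 10^(88/10) = 6.310e+08 (88.00 dB).
The limit corresponds to 10^(92/10) = 1.585e+09; subtracting the fixed part leaves 9.539e+08 for the cooling tower, i.e. 89.80 dB.
Required insertion loss = 92 − 89.80 = 2.20 dB.

2 dB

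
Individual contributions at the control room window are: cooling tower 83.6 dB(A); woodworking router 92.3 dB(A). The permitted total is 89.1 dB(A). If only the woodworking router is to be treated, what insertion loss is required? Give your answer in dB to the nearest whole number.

5 dB

Everything except the woodworking router sums to 10^(83.6/10) = 2.291e+08 in linear terms, 83.60 dB(A).
To meet 89.1 dB(A) overall, the treated woodworking router may contribute at most 10^(89.1/10) − 2.291e+08 = 5.837e+08, i.e. 87.66 dB(A).
Required insertion loss = 92.3 − 87.66 = 4.64 dB.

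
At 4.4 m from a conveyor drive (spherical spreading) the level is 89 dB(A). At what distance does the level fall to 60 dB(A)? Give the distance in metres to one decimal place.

Point-source spreading drops the level by 20·log₁₀(r₂/r₁); inverting, r₂/r₁ = 10^(ΔL/20).
r₂ = 4.4·10^((89−60)/20) = 4.4·10^(29.0/20) = 124.01 m.

124.0 m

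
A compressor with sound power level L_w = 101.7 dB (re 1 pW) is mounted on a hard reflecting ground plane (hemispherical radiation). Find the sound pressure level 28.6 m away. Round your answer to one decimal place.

64.6 dB

L_p = L_w − 10·log₁₀(2π·r²) with r = 28.6 m.
2π·r² = 5139 m², 10·log₁₀ of that is 37.109 dB.
L_p = 101.7 − 37.109 = 64.59 dB.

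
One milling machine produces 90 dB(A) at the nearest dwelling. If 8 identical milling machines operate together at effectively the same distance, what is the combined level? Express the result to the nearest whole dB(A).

N identical incoherent sources raise the level by 10·log₁₀ N.
L_total = 90 + 10·log₁₀(8) = 90 + 9.031 = 99.03 dB(A).

99 dB(A)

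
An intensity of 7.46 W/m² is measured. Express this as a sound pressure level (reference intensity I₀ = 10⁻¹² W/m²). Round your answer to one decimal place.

Dividing by I₀ shifts the exponent by 12: I/I₀ = 7.46×10^12.
L = 10·(0.8727 + 12) = 128.73 dB.

128.7 dB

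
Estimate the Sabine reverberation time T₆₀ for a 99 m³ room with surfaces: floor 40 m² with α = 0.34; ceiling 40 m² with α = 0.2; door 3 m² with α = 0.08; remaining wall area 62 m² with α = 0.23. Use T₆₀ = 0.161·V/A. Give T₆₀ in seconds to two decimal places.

Summing Sᵢαᵢ: 40·0.34 + 40·0.2 + 3·0.08 + 62·0.23 = 36.10 m².
T₆₀ = 0.161 × 99 / 36.10 = 0.442 s.

0.44 s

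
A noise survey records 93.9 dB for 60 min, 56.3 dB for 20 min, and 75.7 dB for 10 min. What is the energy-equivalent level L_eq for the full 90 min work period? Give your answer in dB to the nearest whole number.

92 dB

L_eq = 10·log₁₀[(1/T)·Σ tᵢ·10^(Lᵢ/10)] with T = 90 min.
Σ tᵢ·10^(Lᵢ/10) = 60·10^(93.9/10) + 20·10^(56.3/10) + 10·10^(75.7/10) = 1.477e+11.
L_eq = 10·log₁₀(1.477e+11/90) = 92.15 dB.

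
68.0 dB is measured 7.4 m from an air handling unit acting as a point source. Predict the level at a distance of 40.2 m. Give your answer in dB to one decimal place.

For a point source, L₂ = L₁ − 20·log₁₀(r₂/r₁).
L₂ = 68.0 − 20·log₁₀(40.2/7.4) = 68.0 − 14.700 = 53.30 dB.

53.3 dB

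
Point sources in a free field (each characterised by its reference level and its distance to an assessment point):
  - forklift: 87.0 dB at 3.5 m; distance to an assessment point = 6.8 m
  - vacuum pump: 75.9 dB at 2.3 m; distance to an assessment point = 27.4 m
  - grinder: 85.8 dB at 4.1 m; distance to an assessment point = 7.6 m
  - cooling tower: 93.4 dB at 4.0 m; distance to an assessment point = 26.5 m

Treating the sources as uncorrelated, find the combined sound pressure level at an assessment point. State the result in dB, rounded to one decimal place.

First find each source's level at the receiver (point-source: −20·log₁₀(r/r_ref)), then combine on an intensity basis.
forklift: 87.0 − 20·log₁₀(6.8/3.5) = 87.0 − 5.77 = 81.23 dB.
vacuum pump: 75.9 − 20·log₁₀(27.4/2.3) = 75.9 − 21.52 = 54.38 dB.
grinder: 85.8 − 20·log₁₀(7.6/4.1) = 85.8 − 5.36 = 80.44 dB.
cooling tower: 93.4 − 20·log₁₀(26.5/4.0) = 93.4 − 16.42 = 76.98 dB.
Σ 10^(L/10) = 2.935e+08 → L_total = 10·log₁₀(2.935e+08) = 84.68 dB.

84.7 dB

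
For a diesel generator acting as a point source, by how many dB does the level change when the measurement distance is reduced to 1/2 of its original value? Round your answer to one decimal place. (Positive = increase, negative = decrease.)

With spherical spreading the level changes by −20·log₁₀(r₂/r₁).
ΔL = −20·log₁₀(0.5) = +6.02 dB.

+6.0 dB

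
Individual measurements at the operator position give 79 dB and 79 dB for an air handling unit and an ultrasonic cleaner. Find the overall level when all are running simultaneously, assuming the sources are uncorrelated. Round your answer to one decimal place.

For uncorrelated sources the intensities add, so convert each level to linear form, sum, and take 10·log₁₀ of the total.
Σ 10^(L/10) = 10^(79/10) + 10^(79/10) = 1.589e+08.
L_total = 10·log₁₀(1.589e+08) = 82.01 dB.

82.0 dB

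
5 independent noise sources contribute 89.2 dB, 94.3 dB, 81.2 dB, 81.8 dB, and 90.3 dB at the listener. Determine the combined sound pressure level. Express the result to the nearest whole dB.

Incoherent sources combine by intensity addition: L_total = 10·log₁₀(Σ 10^(L_i/10)).
Σ 10^(L/10) = 10^(89.2/10) + 10^(94.3/10) + 10^(81.2/10) + 10^(81.8/10) + 10^(90.3/10) = 4.878e+09.
L_total = 10·log₁₀(4.878e+09) = 96.88 dB.

97 dB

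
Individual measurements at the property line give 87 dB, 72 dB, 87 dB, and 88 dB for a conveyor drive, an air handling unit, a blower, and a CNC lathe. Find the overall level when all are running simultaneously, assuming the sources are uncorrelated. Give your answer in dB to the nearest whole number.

92 dB

Incoherent sources combine by intensity addition: L_total = 10·log₁₀(Σ 10^(L_i/10)).
Σ 10^(L/10) = 10^(87/10) + 10^(72/10) + 10^(87/10) + 10^(88/10) = 1.649e+09.
L_total = 10·log₁₀(1.649e+09) = 92.17 dB.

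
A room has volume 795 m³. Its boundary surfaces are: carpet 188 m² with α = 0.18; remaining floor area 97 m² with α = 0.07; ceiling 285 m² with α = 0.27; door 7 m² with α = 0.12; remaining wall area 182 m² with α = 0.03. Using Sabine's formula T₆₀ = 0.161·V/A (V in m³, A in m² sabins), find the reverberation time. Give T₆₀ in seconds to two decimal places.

Summing Sᵢαᵢ: 188·0.18 + 97·0.07 + 285·0.27 + 7·0.12 + 182·0.03 = 123.88 m².
T₆₀ = 0.161·V/A = 0.161·795/123.88 = 1.033 s.

1.03 s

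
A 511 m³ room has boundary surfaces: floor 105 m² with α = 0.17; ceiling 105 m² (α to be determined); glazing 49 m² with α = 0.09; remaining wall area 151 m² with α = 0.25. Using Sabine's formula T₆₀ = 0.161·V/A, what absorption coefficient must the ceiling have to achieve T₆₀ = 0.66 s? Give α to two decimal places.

From T₆₀ = 0.161·V/A, the target T₆₀ = 0.66 s needs A = 0.161·511/0.66 = 124.65 m².
Absorption from the other surfaces = 105·0.17 + 49·0.09 + 151·0.25 = 60.01 m², so the ceiling must supply 64.64 m² over 105 m².
α = 64.64/105 = 0.616.

0.62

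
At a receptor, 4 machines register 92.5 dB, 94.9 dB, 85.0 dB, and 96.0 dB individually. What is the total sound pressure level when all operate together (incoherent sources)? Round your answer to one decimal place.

99.6 dB

Incoherent sources combine by intensity addition: L_total = 10·log₁₀(Σ 10^(L_i/10)).
Σ 10^(L/10) = 10^(92.5/10) + 10^(94.9/10) + 10^(85.0/10) + 10^(96.0/10) = 9.166e+09.
L_total = 10·log₁₀(9.166e+09) = 99.62 dB.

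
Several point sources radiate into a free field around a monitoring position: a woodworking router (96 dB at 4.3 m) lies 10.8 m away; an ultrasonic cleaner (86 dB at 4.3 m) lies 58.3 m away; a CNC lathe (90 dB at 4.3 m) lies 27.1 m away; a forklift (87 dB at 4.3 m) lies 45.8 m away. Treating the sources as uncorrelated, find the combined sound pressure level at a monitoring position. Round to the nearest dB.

Propagate each source to the receiver with L = L_ref − 20·log₁₀(r/r_ref), then add intensities.
woodworking router: 96 − 20·log₁₀(10.8/4.3) = 96 − 8.00 = 88.00 dB.
ultrasonic cleaner: 86 − 20·log₁₀(58.3/4.3) = 86 − 22.64 = 63.36 dB.
CNC lathe: 90 − 20·log₁₀(27.1/4.3) = 90 − 15.99 = 74.01 dB.
forklift: 87 − 20·log₁₀(45.8/4.3) = 87 − 20.55 = 66.45 dB.
Σ 10^(L/10) = 6.628e+08 → L_total = 10·log₁₀(6.628e+08) = 88.21 dB.

88 dB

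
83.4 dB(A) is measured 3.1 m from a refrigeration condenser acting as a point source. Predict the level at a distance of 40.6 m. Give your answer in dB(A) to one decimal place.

Point-source attenuation: ΔL = 20·log₁₀(r₂/r₁) = 20·log₁₀(40.6/3.1) = 22.343 dB.
L₂ = 83.4 − 20·log₁₀(40.6/3.1) = 83.4 − 22.343 = 61.06 dB(A).

61.1 dB(A)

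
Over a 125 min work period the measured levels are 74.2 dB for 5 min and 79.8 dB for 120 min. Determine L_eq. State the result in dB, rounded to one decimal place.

79.7 dB

Weight each interval's intensity by its duration and average over T = 125 min:
Σ tᵢ·10^(Lᵢ/10) = 5·10^(74.2/10) + 120·10^(79.8/10) = 1.159e+10.
L_eq = 10·log₁₀(1.159e+10/125) = 79.67 dB.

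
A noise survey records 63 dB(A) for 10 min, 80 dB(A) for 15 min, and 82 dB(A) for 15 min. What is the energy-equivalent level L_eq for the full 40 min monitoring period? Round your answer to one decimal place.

79.9 dB(A)

The energy average is taken in the linear domain: L_eq = 10·log₁₀[(Σ tᵢ·10^(Lᵢ/10))/T], T = 40 min.
Σ tᵢ·10^(Lᵢ/10) = 10·10^(63/10) + 15·10^(80/10) + 15·10^(82/10) = 3.897e+09.
L_eq = 10·log₁₀(3.897e+09/40) = 79.89 dB(A).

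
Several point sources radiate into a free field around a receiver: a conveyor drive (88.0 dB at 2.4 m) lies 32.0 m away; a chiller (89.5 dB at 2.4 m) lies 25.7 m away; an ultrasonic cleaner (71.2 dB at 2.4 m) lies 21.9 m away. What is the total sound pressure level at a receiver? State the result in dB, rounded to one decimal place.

70.6 dB

Propagate each source to the receiver with L = L_ref − 20·log₁₀(r/r_ref), then add intensities.
conveyor drive: 88.0 − 20·log₁₀(32.0/2.4) = 88.0 − 22.50 = 65.50 dB.
chiller: 89.5 − 20·log₁₀(25.7/2.4) = 89.5 − 20.59 = 68.91 dB.
ultrasonic cleaner: 71.2 − 20·log₁₀(21.9/2.4) = 71.2 − 19.20 = 52.00 dB.
Σ 10^(L/10) = 1.148e+07 → L_total = 10·log₁₀(1.148e+07) = 70.60 dB.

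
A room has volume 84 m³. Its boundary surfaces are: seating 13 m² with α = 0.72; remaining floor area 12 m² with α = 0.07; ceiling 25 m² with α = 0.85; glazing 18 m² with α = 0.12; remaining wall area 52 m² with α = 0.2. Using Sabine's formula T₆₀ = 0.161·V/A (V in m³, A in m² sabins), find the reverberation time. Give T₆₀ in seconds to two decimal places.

0.31 s

Total absorption A = 13·0.72 + 12·0.07 + 25·0.85 + 18·0.12 + 52·0.2 = 44.01 m² sabins.
T₆₀ = 0.161 × 84 / 44.01 = 0.307 s.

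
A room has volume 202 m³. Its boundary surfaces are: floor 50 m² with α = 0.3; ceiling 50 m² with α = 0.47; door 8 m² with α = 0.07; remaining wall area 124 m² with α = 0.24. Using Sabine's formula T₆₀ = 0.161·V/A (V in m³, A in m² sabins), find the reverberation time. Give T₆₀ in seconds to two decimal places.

0.47 s

A = Σ Sᵢαᵢ = 50·0.3 + 50·0.47 + 8·0.07 + 124·0.24 = 68.82 m².
T₆₀ = 0.161·V/A = 0.161·202/68.82 = 0.473 s.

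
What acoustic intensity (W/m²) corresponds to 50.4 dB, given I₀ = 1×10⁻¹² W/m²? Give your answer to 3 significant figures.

L = 10·log₁₀(I/I₀) ⇒ I = I₀·10^(L/10) = 10⁻¹² × 10^5.04.

1.10e-07 W/m²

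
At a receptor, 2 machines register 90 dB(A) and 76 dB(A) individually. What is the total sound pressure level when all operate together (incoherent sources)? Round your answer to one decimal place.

Incoherent sources combine by intensity addition: L_total = 10·log₁₀(Σ 10^(L_i/10)).
Σ 10^(L/10) = 10^(90/10) + 10^(76/10) = 1.040e+09.
L_total = 10·log₁₀(1.040e+09) = 90.17 dB(A).

90.2 dB(A)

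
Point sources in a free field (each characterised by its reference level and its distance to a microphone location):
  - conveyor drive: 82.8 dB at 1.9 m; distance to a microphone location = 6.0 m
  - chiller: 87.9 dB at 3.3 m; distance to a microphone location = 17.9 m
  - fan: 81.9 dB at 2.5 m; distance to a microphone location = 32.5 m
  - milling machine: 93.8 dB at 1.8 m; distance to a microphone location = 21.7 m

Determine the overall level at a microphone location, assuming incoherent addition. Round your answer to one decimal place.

77.6 dB

Propagate each source to the receiver with L = L_ref − 20·log₁₀(r/r_ref), then add intensities.
conveyor drive: 82.8 − 20·log₁₀(6.0/1.9) = 82.8 − 9.99 = 72.81 dB.
chiller: 87.9 − 20·log₁₀(17.9/3.3) = 87.9 − 14.69 = 73.21 dB.
fan: 81.9 − 20·log₁₀(32.5/2.5) = 81.9 − 22.28 = 59.62 dB.
milling machine: 93.8 − 20·log₁₀(21.7/1.8) = 93.8 − 21.62 = 72.18 dB.
Σ 10^(L/10) = 5.749e+07 → L_total = 10·log₁₀(5.749e+07) = 77.60 dB.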